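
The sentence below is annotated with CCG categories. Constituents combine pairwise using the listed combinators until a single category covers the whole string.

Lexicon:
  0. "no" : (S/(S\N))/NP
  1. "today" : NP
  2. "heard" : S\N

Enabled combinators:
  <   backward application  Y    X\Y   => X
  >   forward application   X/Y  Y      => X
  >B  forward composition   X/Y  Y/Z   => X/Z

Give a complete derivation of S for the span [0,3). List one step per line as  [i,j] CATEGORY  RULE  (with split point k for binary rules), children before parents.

[0,1] (S/(S\N))/NP  lex  "no"
[1,2] NP  lex  "today"
[0,2] S/(S\N)  >  k=1
[2,3] S\N  lex  "heard"
[0,3] S  >  k=2

[0,3] S   >
  [0,2] S/(S\N)   >
    [0,1] "no" : (S/(S\N))/NP
    [1,2] "today" : NP
  [2,3] "heard" : S\N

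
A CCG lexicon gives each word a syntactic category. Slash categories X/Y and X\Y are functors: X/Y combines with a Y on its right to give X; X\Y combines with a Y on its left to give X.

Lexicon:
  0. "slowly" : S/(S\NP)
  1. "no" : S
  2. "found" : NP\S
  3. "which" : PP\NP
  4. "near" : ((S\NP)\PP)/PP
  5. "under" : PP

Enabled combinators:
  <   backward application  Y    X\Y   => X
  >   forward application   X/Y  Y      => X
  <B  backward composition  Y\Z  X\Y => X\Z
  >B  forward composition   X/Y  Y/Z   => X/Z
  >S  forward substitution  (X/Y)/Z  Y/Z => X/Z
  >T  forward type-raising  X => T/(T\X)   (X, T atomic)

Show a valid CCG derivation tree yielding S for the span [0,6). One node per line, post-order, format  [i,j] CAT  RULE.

[0,6] S   >
  [0,1] "slowly" : S/(S\NP)
  [1,6] S\NP   <
    [1,4] PP   <
      [1,3] NP   >
        [1,2] NP/(NP\S)   >T
          [1,2] "no" : S
        [2,3] "found" : NP\S
      [3,4] "which" : PP\NP
    [4,6] (S\NP)\PP   >
      [4,5] "near" : ((S\NP)\PP)/PP
      [5,6] "under" : PP

[0,1] S/(S\NP)  lex  "slowly"
[1,2] S  lex  "no"
[1,2] NP/(NP\S)  >T
[2,3] NP\S  lex  "found"
[1,3] NP  >  k=2
[3,4] PP\NP  lex  "which"
[1,4] PP  <  k=3
[4,5] ((S\NP)\PP)/PP  lex  "near"
[5,6] PP  lex  "under"
[4,6] (S\NP)\PP  >  k=5
[1,6] S\NP  <  k=4
[0,6] S  >  k=1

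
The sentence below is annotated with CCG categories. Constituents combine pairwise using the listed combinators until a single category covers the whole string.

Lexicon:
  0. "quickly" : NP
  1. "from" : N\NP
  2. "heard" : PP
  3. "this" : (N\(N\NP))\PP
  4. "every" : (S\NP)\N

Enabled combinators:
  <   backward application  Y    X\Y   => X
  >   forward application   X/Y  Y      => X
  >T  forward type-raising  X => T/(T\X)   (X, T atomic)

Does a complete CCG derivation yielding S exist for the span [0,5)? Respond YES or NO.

[0,5] S   >
  [0,1] S/(S\NP)   >T
    [0,1] "quickly" : NP
  [1,5] S\NP   <
    [1,4] N   <
      [1,2] "from" : N\NP
      [2,4] N\(N\NP)   <
        [2,3] "heard" : PP
        [3,4] "this" : (N\(N\NP))\PP
    [4,5] "every" : (S\NP)\N

YES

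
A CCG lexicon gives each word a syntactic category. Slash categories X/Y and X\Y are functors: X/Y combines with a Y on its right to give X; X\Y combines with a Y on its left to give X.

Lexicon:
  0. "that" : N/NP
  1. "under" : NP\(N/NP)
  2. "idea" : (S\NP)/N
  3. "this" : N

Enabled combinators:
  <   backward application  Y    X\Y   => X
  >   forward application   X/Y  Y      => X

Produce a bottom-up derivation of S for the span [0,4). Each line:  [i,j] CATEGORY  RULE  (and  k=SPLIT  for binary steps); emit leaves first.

[0,1] N/NP  lex  "that"
[1,2] NP\(N/NP)  lex  "under"
[0,2] NP  <  k=1
[2,3] (S\NP)/N  lex  "idea"
[3,4] N  lex  "this"
[2,4] S\NP  >  k=3
[0,4] S  <  k=2

[0,4] S   <
  [0,2] NP   <
    [0,1] "that" : N/NP
    [1,2] "under" : NP\(N/NP)
  [2,4] S\NP   >
    [2,3] "idea" : (S\NP)/N
    [3,4] "this" : N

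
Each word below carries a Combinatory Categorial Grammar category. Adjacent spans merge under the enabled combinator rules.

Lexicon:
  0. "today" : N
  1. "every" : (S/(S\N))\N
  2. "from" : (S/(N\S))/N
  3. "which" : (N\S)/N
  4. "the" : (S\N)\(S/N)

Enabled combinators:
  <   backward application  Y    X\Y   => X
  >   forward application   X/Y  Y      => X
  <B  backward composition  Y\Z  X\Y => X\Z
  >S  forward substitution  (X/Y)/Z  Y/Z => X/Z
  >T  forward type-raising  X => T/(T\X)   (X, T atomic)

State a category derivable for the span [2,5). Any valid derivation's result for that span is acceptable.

S\N

[0,5] S   >
  [0,2] S/(S\N)   <
    [0,1] "today" : N
    [1,2] "every" : (S/(S\N))\N
  [2,5] S\N   <
    [2,4] S/N   >S
      [2,3] "from" : (S/(N\S))/N
      [3,4] "which" : (N\S)/N
    [4,5] "the" : (S\N)\(S/N)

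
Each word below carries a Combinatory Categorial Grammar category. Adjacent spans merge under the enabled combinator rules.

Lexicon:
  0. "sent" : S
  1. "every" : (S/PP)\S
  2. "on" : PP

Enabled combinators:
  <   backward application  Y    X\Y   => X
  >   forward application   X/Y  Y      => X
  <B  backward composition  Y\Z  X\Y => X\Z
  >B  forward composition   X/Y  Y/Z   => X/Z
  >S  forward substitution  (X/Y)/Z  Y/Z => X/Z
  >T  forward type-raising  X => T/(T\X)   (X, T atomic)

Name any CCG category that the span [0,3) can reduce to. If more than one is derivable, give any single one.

[0,3] S   >
  [0,2] S/PP   <
    [0,1] "sent" : S
    [1,2] "every" : (S/PP)\S
  [2,3] "on" : PP

S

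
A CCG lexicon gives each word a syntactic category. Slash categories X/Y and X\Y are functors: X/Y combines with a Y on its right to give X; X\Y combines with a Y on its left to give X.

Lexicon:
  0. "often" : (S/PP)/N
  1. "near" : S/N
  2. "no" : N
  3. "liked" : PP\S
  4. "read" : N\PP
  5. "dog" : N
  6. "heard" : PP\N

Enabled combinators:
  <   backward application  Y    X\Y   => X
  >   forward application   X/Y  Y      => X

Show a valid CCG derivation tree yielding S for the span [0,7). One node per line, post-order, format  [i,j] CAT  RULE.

[0,1] (S/PP)/N  lex  "often"
[1,2] S/N  lex  "near"
[2,3] N  lex  "no"
[1,3] S  >  k=2
[3,4] PP\S  lex  "liked"
[1,4] PP  <  k=3
[4,5] N\PP  lex  "read"
[1,5] N  <  k=4
[0,5] S/PP  >  k=1
[5,6] N  lex  "dog"
[6,7] PP\N  lex  "heard"
[5,7] PP  <  k=6
[0,7] S  >  k=5

[0,7] S   >
  [0,5] S/PP   >
    [0,1] "often" : (S/PP)/N
    [1,5] N   <
      [1,4] PP   <
        [1,3] S   >
          [1,2] "near" : S/N
          [2,3] "no" : N
        [3,4] "liked" : PP\S
      [4,5] "read" : N\PP
  [5,7] PP   <
    [5,6] "dog" : N
    [6,7] "heard" : PP\N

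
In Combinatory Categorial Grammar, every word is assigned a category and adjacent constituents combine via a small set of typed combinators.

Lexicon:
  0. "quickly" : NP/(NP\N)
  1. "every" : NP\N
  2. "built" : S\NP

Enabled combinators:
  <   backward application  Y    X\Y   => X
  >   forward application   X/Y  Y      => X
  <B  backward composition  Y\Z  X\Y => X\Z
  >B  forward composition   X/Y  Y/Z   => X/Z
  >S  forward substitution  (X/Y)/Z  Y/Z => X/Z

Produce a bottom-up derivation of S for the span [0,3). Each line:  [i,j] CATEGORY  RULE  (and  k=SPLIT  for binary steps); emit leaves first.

[0,1] NP/(NP\N)  lex  "quickly"
[1,2] NP\N  lex  "every"
[0,2] NP  >  k=1
[2,3] S\NP  lex  "built"
[0,3] S  <  k=2

[0,3] S   <
  [0,2] NP   >
    [0,1] "quickly" : NP/(NP\N)
    [1,2] "every" : NP\N
  [2,3] "built" : S\NP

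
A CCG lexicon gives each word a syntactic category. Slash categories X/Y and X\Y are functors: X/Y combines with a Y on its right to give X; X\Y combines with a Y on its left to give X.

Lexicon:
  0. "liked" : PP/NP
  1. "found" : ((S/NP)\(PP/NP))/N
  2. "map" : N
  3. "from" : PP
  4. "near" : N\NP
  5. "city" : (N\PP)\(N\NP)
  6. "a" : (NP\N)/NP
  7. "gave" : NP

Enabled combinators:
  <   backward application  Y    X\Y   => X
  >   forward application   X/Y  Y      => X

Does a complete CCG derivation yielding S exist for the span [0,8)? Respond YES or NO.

YES

[0,8] S   >
  [0,3] S/NP   <
    [0,1] "liked" : PP/NP
    [1,3] (S/NP)\(PP/NP)   >
      [1,2] "found" : ((S/NP)\(PP/NP))/N
      [2,3] "map" : N
  [3,8] NP   <
    [3,6] N   <
      [3,4] "from" : PP
      [4,6] N\PP   <
        [4,5] "near" : N\NP
        [5,6] "city" : (N\PP)\(N\NP)
    [6,8] NP\N   >
      [6,7] "a" : (NP\N)/NP
      [7,8] "gave" : NP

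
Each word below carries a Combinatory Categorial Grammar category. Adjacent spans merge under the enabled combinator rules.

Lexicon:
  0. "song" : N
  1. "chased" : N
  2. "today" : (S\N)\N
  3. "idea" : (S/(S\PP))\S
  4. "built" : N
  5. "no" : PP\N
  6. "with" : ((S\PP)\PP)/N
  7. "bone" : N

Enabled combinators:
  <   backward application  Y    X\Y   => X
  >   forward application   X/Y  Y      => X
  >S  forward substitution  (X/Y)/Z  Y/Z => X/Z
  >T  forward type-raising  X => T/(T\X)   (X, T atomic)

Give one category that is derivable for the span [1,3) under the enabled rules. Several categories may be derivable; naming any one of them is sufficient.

[0,8] S   >
  [0,4] S/(S\PP)   <
    [0,3] S   >
      [0,1] S/(S\N)   >T
        [0,1] "song" : N
      [1,3] S\N   <
        [1,2] "chased" : N
        [2,3] "today" : (S\N)\N
    [3,4] "idea" : (S/(S\PP))\S
  [4,8] S\PP   <
    [4,6] PP   >
      [4,5] PP/(PP\N)   >T
        [4,5] "built" : N
      [5,6] "no" : PP\N
    [6,8] (S\PP)\PP   >
      [6,7] "with" : ((S\PP)\PP)/N
      [7,8] "bone" : N

S\N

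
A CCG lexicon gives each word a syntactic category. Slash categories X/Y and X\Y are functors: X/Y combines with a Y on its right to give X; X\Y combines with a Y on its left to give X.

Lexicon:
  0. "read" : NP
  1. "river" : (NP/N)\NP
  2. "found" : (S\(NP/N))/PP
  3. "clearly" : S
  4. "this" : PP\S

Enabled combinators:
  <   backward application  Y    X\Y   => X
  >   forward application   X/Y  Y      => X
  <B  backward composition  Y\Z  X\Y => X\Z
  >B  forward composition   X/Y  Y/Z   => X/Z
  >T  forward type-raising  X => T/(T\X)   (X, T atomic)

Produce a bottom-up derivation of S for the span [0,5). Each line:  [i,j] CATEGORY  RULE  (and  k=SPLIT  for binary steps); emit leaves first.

[0,5] S   <
  [0,2] NP/N   <
    [0,1] "read" : NP
    [1,2] "river" : (NP/N)\NP
  [2,5] S\(NP/N)   >
    [2,3] "found" : (S\(NP/N))/PP
    [3,5] PP   <
      [3,4] "clearly" : S
      [4,5] "this" : PP\S

[0,1] NP  lex  "read"
[1,2] (NP/N)\NP  lex  "river"
[0,2] NP/N  <  k=1
[2,3] (S\(NP/N))/PP  lex  "found"
[3,4] S  lex  "clearly"
[4,5] PP\S  lex  "this"
[3,5] PP  <  k=4
[2,5] S\(NP/N)  >  k=3
[0,5] S  <  k=2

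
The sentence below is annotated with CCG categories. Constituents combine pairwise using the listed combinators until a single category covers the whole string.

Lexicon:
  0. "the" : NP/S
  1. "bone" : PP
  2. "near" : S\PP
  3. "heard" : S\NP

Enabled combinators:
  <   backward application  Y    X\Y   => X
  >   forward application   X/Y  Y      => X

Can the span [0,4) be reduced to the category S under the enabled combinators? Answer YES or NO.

YES

[0,4] S   <
  [0,3] NP   >
    [0,1] "the" : NP/S
    [1,3] S   <
      [1,2] "bone" : PP
      [2,3] "near" : S\PP
  [3,4] "heard" : S\NP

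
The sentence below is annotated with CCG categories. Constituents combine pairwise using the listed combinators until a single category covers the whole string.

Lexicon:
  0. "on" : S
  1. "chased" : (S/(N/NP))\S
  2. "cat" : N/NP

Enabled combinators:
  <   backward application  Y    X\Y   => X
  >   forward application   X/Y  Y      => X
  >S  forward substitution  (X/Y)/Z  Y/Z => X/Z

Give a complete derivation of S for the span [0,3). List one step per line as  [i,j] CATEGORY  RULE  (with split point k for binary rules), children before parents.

[0,3] S   >
  [0,2] S/(N/NP)   <
    [0,1] "on" : S
    [1,2] "chased" : (S/(N/NP))\S
  [2,3] "cat" : N/NP

[0,1] S  lex  "on"
[1,2] (S/(N/NP))\S  lex  "chased"
[0,2] S/(N/NP)  <  k=1
[2,3] N/NP  lex  "cat"
[0,3] S  >  k=2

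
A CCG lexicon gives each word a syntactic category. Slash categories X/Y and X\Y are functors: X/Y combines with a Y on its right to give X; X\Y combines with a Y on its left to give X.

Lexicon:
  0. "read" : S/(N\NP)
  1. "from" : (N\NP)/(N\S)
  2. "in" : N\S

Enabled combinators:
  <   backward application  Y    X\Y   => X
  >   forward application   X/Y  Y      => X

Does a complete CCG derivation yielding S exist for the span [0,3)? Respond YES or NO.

[0,3] S   >
  [0,1] "read" : S/(N\NP)
  [1,3] N\NP   >
    [1,2] "from" : (N\NP)/(N\S)
    [2,3] "in" : N\S

YES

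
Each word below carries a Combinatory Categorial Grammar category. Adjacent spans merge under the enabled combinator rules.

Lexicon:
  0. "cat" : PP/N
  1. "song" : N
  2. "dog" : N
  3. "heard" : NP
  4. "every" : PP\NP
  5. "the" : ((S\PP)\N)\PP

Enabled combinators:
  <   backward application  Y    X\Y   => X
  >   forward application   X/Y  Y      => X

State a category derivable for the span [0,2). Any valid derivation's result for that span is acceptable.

[0,6] S   <
  [0,2] PP   >
    [0,1] "cat" : PP/N
    [1,2] "song" : N
  [2,6] S\PP   <
    [2,3] "dog" : N
    [3,6] (S\PP)\N   <
      [3,5] PP   <
        [3,4] "heard" : NP
        [4,5] "every" : PP\NP
      [5,6] "the" : ((S\PP)\N)\PP

PP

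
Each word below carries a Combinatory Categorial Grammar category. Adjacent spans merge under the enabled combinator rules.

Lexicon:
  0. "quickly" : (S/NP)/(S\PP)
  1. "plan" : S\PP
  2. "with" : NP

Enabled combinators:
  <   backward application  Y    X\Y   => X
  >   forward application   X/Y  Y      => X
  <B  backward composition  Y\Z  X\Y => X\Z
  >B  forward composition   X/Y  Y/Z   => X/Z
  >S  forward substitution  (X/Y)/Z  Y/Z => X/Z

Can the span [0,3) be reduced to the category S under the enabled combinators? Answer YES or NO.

YES

[0,3] S   >
  [0,2] S/NP   >
    [0,1] "quickly" : (S/NP)/(S\PP)
    [1,2] "plan" : S\PP
  [2,3] "with" : NP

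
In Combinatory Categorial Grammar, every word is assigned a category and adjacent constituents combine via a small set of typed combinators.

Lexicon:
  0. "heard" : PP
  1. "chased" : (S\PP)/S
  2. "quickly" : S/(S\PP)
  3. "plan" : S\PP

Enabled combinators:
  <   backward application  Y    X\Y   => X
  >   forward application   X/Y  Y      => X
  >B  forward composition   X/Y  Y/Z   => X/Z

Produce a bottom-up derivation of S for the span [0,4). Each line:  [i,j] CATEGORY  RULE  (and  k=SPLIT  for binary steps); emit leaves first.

[0,1] PP  lex  "heard"
[1,2] (S\PP)/S  lex  "chased"
[2,3] S/(S\PP)  lex  "quickly"
[3,4] S\PP  lex  "plan"
[2,4] S  >  k=3
[1,4] S\PP  >  k=2
[0,4] S  <  k=1

[0,4] S   <
  [0,1] "heard" : PP
  [1,4] S\PP   >
    [1,2] "chased" : (S\PP)/S
    [2,4] S   >
      [2,3] "quickly" : S/(S\PP)
      [3,4] "plan" : S\PP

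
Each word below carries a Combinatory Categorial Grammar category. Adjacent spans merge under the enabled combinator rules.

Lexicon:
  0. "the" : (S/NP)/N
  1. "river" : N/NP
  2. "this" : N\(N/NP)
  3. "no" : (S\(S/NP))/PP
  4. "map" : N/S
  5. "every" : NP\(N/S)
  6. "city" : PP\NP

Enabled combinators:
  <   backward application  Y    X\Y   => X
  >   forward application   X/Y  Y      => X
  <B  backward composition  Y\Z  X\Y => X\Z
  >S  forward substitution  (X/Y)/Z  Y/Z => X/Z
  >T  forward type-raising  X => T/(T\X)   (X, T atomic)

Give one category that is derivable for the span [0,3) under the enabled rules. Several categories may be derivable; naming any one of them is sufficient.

S/NP

[0,7] S   <
  [0,3] S/NP   >
    [0,1] "the" : (S/NP)/N
    [1,3] N   <
      [1,2] "river" : N/NP
      [2,3] "this" : N\(N/NP)
  [3,7] S\(S/NP)   >
    [3,4] "no" : (S\(S/NP))/PP
    [4,7] PP   <
      [4,6] NP   <
        [4,5] "map" : N/S
        [5,6] "every" : NP\(N/S)
      [6,7] "city" : PP\NP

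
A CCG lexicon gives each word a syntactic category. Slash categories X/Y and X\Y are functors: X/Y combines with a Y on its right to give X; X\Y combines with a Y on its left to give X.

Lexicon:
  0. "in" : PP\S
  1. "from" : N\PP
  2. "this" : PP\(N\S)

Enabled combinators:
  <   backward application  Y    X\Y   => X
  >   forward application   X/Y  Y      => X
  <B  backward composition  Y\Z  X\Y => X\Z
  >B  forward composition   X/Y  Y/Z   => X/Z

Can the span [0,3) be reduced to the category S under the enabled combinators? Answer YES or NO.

PP\S N\PP PP\(N\S)
CKY chart[0,3] = {PP}; S ∉ chart

NO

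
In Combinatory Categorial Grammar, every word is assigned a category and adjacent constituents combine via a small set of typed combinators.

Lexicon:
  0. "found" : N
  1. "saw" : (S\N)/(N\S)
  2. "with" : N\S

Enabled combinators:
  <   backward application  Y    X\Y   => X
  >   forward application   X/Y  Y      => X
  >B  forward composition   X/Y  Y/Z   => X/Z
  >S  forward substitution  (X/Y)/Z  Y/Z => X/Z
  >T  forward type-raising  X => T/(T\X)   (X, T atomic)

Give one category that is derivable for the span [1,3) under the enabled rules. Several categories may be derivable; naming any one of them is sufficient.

S\N

[0,3] S   >
  [0,1] S/(S\N)   >T
    [0,1] "found" : N
  [1,3] S\N   >
    [1,2] "saw" : (S\N)/(N\S)
    [2,3] "with" : N\S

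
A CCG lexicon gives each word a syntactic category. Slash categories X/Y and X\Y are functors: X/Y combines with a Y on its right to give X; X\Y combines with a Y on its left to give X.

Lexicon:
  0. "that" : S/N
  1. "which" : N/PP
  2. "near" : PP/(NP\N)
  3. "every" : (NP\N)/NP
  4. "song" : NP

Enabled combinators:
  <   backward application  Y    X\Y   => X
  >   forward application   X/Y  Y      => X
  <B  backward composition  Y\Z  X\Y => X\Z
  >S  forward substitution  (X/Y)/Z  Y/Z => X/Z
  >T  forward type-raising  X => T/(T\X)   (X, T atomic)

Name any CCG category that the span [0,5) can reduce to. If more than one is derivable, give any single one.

[0,5] S   >
  [0,1] "that" : S/N
  [1,5] N   >
    [1,2] "which" : N/PP
    [2,5] PP   >
      [2,3] "near" : PP/(NP\N)
      [3,5] NP\N   >
        [3,4] "every" : (NP\N)/NP
        [4,5] "song" : NP

S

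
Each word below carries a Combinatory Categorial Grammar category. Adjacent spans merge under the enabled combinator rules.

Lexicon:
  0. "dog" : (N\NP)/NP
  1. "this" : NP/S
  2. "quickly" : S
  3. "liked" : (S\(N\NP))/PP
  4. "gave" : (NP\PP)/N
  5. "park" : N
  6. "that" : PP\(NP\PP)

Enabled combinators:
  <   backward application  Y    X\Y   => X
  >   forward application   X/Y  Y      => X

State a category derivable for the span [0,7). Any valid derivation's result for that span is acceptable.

[0,7] S   <
  [0,3] N\NP   >
    [0,1] "dog" : (N\NP)/NP
    [1,3] NP   >
      [1,2] "this" : NP/S
      [2,3] "quickly" : S
  [3,7] S\(N\NP)   >
    [3,4] "liked" : (S\(N\NP))/PP
    [4,7] PP   <
      [4,6] NP\PP   >
        [4,5] "gave" : (NP\PP)/N
        [5,6] "park" : N
      [6,7] "that" : PP\(NP\PP)

S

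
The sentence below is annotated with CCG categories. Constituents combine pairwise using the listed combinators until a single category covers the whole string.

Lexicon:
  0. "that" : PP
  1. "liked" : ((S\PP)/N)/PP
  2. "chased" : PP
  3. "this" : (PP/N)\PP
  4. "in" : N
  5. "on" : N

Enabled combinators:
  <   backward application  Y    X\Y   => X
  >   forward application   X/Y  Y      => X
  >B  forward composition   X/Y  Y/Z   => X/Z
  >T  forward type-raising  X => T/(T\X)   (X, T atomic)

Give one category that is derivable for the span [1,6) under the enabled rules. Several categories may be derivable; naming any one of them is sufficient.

[0,6] S   <
  [0,1] "that" : PP
  [1,6] S\PP   >
    [1,5] (S\PP)/N   >
      [1,2] "liked" : ((S\PP)/N)/PP
      [2,5] PP   >
        [2,4] PP/N   <
          [2,3] "chased" : PP
          [3,4] "this" : (PP/N)\PP
        [4,5] "in" : N
    [5,6] "on" : N

S\PP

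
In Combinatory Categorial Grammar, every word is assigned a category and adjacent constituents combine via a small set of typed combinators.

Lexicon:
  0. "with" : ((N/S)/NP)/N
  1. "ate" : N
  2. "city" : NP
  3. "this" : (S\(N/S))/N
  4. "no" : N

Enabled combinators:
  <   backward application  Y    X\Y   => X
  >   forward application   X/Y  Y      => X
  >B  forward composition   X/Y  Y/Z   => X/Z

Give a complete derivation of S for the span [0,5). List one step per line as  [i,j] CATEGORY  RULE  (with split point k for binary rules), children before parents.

[0,5] S   <
  [0,3] N/S   >
    [0,2] (N/S)/NP   >
      [0,1] "with" : ((N/S)/NP)/N
      [1,2] "ate" : N
    [2,3] "city" : NP
  [3,5] S\(N/S)   >
    [3,4] "this" : (S\(N/S))/N
    [4,5] "no" : N

[0,1] ((N/S)/NP)/N  lex  "with"
[1,2] N  lex  "ate"
[0,2] (N/S)/NP  >  k=1
[2,3] NP  lex  "city"
[0,3] N/S  >  k=2
[3,4] (S\(N/S))/N  lex  "this"
[4,5] N  lex  "no"
[3,5] S\(N/S)  >  k=4
[0,5] S  <  k=3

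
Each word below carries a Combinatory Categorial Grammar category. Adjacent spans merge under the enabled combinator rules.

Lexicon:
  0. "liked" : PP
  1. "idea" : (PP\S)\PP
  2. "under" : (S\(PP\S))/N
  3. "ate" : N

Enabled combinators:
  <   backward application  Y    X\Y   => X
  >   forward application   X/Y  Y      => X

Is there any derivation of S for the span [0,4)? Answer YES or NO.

YES

[0,4] S   <
  [0,2] PP\S   <
    [0,1] "liked" : PP
    [1,2] "idea" : (PP\S)\PP
  [2,4] S\(PP\S)   >
    [2,3] "under" : (S\(PP\S))/N
    [3,4] "ate" : N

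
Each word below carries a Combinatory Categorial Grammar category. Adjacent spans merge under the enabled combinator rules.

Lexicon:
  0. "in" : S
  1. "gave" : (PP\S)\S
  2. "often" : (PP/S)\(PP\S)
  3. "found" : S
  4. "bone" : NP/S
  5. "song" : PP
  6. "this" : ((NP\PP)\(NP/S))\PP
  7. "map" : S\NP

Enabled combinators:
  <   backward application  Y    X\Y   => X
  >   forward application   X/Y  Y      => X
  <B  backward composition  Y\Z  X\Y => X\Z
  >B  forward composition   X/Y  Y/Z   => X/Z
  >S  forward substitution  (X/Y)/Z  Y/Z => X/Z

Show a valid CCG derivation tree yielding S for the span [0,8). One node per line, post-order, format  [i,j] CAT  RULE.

[0,8] S   <
  [0,7] NP   <
    [0,4] PP   >
      [0,3] PP/S   <
        [0,2] PP\S   <
          [0,1] "in" : S
          [1,2] "gave" : (PP\S)\S
        [2,3] "often" : (PP/S)\(PP\S)
      [3,4] "found" : S
    [4,7] NP\PP   <
      [4,5] "bone" : NP/S
      [5,7] (NP\PP)\(NP/S)   <
        [5,6] "song" : PP
        [6,7] "this" : ((NP\PP)\(NP/S))\PP
  [7,8] "map" : S\NP

[0,1] S  lex  "in"
[1,2] (PP\S)\S  lex  "gave"
[0,2] PP\S  <  k=1
[2,3] (PP/S)\(PP\S)  lex  "often"
[0,3] PP/S  <  k=2
[3,4] S  lex  "found"
[0,4] PP  >  k=3
[4,5] NP/S  lex  "bone"
[5,6] PP  lex  "song"
[6,7] ((NP\PP)\(NP/S))\PP  lex  "this"
[5,7] (NP\PP)\(NP/S)  <  k=6
[4,7] NP\PP  <  k=5
[0,7] NP  <  k=4
[7,8] S\NP  lex  "map"
[0,8] S  <  k=7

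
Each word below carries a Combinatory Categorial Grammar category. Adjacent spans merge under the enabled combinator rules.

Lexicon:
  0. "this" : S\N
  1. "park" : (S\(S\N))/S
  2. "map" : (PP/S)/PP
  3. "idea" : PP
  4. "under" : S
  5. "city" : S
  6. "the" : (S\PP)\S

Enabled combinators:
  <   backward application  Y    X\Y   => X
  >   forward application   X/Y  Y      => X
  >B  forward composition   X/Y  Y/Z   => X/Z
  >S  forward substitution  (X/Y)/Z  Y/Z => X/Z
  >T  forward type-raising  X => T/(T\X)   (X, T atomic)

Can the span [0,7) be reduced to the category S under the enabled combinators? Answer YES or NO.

YES

[0,7] S   <
  [0,1] "this" : S\N
  [1,7] S\(S\N)   >
    [1,2] "park" : (S\(S\N))/S
    [2,7] S   <
      [2,5] PP   >
        [2,4] PP/S   >
          [2,3] "map" : (PP/S)/PP
          [3,4] "idea" : PP
        [4,5] "under" : S
      [5,7] S\PP   <
        [5,6] "city" : S
        [6,7] "the" : (S\PP)\S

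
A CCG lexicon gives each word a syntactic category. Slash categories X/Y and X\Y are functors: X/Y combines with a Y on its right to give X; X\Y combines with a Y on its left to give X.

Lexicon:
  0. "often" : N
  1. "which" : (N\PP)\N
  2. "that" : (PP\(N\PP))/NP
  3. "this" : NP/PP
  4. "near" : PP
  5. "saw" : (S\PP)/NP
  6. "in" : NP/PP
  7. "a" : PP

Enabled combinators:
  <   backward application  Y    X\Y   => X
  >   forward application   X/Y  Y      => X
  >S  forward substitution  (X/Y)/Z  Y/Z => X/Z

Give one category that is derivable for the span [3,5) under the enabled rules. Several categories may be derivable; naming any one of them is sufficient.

[0,8] S   <
  [0,5] PP   <
    [0,2] N\PP   <
      [0,1] "often" : N
      [1,2] "which" : (N\PP)\N
    [2,5] PP\(N\PP)   >
      [2,3] "that" : (PP\(N\PP))/NP
      [3,5] NP   >
        [3,4] "this" : NP/PP
        [4,5] "near" : PP
  [5,8] S\PP   >
    [5,6] "saw" : (S\PP)/NP
    [6,8] NP   >
      [6,7] "in" : NP/PP
      [7,8] "a" : PP

NP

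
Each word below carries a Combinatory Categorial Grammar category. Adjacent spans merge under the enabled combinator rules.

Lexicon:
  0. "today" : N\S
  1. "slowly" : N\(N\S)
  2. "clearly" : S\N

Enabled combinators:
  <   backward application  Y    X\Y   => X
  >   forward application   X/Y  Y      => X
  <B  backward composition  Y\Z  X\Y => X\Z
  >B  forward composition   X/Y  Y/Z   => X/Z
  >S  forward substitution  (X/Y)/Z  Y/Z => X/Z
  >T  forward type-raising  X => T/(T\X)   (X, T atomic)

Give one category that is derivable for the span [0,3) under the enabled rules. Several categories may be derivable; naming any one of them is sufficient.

S

[0,3] S   <
  [0,2] N   <
    [0,1] "today" : N\S
    [1,2] "slowly" : N\(N\S)
  [2,3] "clearly" : S\N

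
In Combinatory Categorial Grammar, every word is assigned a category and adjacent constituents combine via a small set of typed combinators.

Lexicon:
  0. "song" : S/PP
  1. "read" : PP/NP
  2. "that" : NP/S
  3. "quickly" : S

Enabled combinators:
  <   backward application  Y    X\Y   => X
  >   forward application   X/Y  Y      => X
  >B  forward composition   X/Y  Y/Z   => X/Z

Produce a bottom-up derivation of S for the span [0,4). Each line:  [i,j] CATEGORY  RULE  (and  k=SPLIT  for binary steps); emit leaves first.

[0,4] S   >
  [0,2] S/NP   >B
    [0,1] "song" : S/PP
    [1,2] "read" : PP/NP
  [2,4] NP   >
    [2,3] "that" : NP/S
    [3,4] "quickly" : S

[0,1] S/PP  lex  "song"
[1,2] PP/NP  lex  "read"
[0,2] S/NP  >B  k=1
[2,3] NP/S  lex  "that"
[3,4] S  lex  "quickly"
[2,4] NP  >  k=3
[0,4] S  >  k=2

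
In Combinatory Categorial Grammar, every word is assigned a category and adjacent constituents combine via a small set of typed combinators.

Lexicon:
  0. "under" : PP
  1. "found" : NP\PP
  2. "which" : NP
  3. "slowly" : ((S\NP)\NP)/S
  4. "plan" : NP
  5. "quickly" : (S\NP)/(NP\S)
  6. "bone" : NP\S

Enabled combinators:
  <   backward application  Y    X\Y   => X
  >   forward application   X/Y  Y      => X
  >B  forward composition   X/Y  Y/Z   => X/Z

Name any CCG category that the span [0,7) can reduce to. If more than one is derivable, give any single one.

S

[0,7] S   <
  [0,2] NP   <
    [0,1] "under" : PP
    [1,2] "found" : NP\PP
  [2,7] S\NP   <
    [2,3] "which" : NP
    [3,7] (S\NP)\NP   >
      [3,4] "slowly" : ((S\NP)\NP)/S
      [4,7] S   <
        [4,5] "plan" : NP
        [5,7] S\NP   >
          [5,6] "quickly" : (S\NP)/(NP\S)
          [6,7] "bone" : NP\S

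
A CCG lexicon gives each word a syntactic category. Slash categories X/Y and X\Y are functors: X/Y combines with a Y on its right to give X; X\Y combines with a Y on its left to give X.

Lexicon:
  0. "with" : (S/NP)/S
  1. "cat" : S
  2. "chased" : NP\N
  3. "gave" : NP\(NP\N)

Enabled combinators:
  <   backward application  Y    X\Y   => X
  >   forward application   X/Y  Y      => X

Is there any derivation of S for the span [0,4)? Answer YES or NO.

YES

[0,4] S   >
  [0,2] S/NP   >
    [0,1] "with" : (S/NP)/S
    [1,2] "cat" : S
  [2,4] NP   <
    [2,3] "chased" : NP\N
    [3,4] "gave" : NP\(NP\N)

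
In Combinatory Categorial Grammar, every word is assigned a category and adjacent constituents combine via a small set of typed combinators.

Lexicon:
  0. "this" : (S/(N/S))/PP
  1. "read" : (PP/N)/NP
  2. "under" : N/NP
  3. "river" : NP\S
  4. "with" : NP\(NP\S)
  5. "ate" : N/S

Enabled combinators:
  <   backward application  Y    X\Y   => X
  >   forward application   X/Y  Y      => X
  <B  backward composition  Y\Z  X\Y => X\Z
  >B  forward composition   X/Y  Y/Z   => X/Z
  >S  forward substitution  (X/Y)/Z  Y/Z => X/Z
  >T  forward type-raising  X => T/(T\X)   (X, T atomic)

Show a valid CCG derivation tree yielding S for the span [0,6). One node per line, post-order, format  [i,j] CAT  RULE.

[0,6] S   >
  [0,5] S/(N/S)   >
    [0,1] "this" : (S/(N/S))/PP
    [1,5] PP   >
      [1,3] PP/NP   >S
        [1,2] "read" : (PP/N)/NP
        [2,3] "under" : N/NP
      [3,5] NP   <
        [3,4] "river" : NP\S
        [4,5] "with" : NP\(NP\S)
  [5,6] "ate" : N/S

[0,1] (S/(N/S))/PP  lex  "this"
[1,2] (PP/N)/NP  lex  "read"
[2,3] N/NP  lex  "under"
[1,3] PP/NP  >S  k=2
[3,4] NP\S  lex  "river"
[4,5] NP\(NP\S)  lex  "with"
[3,5] NP  <  k=4
[1,5] PP  >  k=3
[0,5] S/(N/S)  >  k=1
[5,6] N/S  lex  "ate"
[0,6] S  >  k=5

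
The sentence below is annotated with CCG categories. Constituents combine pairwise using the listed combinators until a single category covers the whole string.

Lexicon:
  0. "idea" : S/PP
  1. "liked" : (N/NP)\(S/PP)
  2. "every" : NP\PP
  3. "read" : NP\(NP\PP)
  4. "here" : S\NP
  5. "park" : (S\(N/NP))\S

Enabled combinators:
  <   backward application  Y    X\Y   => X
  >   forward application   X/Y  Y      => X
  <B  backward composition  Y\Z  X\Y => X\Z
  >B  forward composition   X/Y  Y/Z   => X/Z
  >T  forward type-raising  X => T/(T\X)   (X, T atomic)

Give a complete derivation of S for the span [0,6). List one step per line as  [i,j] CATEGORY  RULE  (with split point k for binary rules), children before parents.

[0,6] S   <
  [0,2] N/NP   <
    [0,1] "idea" : S/PP
    [1,2] "liked" : (N/NP)\(S/PP)
  [2,6] S\(N/NP)   <
    [2,5] S   <
      [2,4] NP   <
        [2,3] "every" : NP\PP
        [3,4] "read" : NP\(NP\PP)
      [4,5] "here" : S\NP
    [5,6] "park" : (S\(N/NP))\S

[0,1] S/PP  lex  "idea"
[1,2] (N/NP)\(S/PP)  lex  "liked"
[0,2] N/NP  <  k=1
[2,3] NP\PP  lex  "every"
[3,4] NP\(NP\PP)  lex  "read"
[2,4] NP  <  k=3
[4,5] S\NP  lex  "here"
[2,5] S  <  k=4
[5,6] (S\(N/NP))\S  lex  "park"
[2,6] S\(N/NP)  <  k=5
[0,6] S  <  k=2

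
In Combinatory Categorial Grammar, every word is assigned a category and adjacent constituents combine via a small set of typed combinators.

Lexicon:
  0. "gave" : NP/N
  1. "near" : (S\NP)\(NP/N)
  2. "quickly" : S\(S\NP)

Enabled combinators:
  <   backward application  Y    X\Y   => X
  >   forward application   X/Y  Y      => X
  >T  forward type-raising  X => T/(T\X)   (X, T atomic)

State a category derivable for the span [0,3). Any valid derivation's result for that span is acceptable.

[0,3] S   <
  [0,2] S\NP   <
    [0,1] "gave" : NP/N
    [1,2] "near" : (S\NP)\(NP/N)
  [2,3] "quickly" : S\(S\NP)

S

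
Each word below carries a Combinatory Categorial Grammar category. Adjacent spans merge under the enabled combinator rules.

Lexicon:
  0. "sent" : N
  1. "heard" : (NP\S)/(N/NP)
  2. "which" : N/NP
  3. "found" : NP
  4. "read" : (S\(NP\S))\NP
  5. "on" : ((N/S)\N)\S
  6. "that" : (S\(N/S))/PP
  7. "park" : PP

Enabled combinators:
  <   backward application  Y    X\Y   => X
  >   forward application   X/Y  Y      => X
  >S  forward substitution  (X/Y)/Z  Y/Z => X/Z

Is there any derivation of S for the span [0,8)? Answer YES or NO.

[0,8] S   <
  [0,6] N/S   <
    [0,1] "sent" : N
    [1,6] (N/S)\N   <
      [1,5] S   <
        [1,3] NP\S   >
          [1,2] "heard" : (NP\S)/(N/NP)
          [2,3] "which" : N/NP
        [3,5] S\(NP\S)   <
          [3,4] "found" : NP
          [4,5] "read" : (S\(NP\S))\NP
      [5,6] "on" : ((N/S)\N)\S
  [6,8] S\(N/S)   >
    [6,7] "that" : (S\(N/S))/PP
    [7,8] "park" : PP

YES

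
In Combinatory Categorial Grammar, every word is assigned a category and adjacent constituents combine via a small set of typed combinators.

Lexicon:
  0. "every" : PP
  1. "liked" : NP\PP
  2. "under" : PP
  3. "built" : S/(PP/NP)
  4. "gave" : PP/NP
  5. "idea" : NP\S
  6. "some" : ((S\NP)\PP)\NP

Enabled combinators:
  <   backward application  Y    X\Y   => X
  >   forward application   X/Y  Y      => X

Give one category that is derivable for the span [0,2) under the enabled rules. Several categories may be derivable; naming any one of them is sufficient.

[0,7] S   <
  [0,2] NP   <
    [0,1] "every" : PP
    [1,2] "liked" : NP\PP
  [2,7] S\NP   <
    [2,3] "under" : PP
    [3,7] (S\NP)\PP   <
      [3,6] NP   <
        [3,5] S   >
          [3,4] "built" : S/(PP/NP)
          [4,5] "gave" : PP/NP
        [5,6] "idea" : NP\S
      [6,7] "some" : ((S\NP)\PP)\NP

NP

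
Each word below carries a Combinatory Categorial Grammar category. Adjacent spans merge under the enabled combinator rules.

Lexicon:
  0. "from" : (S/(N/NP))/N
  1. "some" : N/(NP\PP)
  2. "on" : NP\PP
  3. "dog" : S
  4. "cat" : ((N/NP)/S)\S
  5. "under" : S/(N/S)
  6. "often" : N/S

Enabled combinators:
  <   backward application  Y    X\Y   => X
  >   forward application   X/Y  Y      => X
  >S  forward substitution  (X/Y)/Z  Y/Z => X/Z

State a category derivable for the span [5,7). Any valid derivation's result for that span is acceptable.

[0,7] S   >
  [0,3] S/(N/NP)   >
    [0,1] "from" : (S/(N/NP))/N
    [1,3] N   >
      [1,2] "some" : N/(NP\PP)
      [2,3] "on" : NP\PP
  [3,7] N/NP   >
    [3,5] (N/NP)/S   <
      [3,4] "dog" : S
      [4,5] "cat" : ((N/NP)/S)\S
    [5,7] S   >
      [5,6] "under" : S/(N/S)
      [6,7] "often" : N/S

S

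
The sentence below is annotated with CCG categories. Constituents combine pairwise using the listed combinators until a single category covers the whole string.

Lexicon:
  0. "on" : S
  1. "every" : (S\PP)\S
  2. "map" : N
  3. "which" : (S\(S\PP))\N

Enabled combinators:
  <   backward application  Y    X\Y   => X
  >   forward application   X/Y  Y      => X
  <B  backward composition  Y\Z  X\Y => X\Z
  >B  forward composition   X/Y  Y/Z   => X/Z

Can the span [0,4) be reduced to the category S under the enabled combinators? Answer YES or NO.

YES

[0,4] S   <
  [0,2] S\PP   <
    [0,1] "on" : S
    [1,2] "every" : (S\PP)\S
  [2,4] S\(S\PP)   <
    [2,3] "map" : N
    [3,4] "which" : (S\(S\PP))\N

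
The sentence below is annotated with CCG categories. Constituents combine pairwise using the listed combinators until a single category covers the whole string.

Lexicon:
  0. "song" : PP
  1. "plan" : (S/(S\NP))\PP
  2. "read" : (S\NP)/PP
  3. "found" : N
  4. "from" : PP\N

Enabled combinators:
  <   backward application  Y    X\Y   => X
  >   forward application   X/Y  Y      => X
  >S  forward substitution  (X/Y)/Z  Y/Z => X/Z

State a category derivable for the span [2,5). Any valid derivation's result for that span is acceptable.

S\NP

[0,5] S   >
  [0,2] S/(S\NP)   <
    [0,1] "song" : PP
    [1,2] "plan" : (S/(S\NP))\PP
  [2,5] S\NP   >
    [2,3] "read" : (S\NP)/PP
    [3,5] PP   <
      [3,4] "found" : N
      [4,5] "from" : PP\N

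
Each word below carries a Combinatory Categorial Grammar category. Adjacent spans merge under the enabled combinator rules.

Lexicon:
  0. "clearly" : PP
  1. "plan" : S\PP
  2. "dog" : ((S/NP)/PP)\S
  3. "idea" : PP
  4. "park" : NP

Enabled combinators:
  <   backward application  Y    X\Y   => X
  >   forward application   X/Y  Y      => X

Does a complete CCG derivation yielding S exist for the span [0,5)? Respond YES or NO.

[0,5] S   >
  [0,4] S/NP   >
    [0,3] (S/NP)/PP   <
      [0,2] S   <
        [0,1] "clearly" : PP
        [1,2] "plan" : S\PP
      [2,3] "dog" : ((S/NP)/PP)\S
    [3,4] "idea" : PP
  [4,5] "park" : NP

YES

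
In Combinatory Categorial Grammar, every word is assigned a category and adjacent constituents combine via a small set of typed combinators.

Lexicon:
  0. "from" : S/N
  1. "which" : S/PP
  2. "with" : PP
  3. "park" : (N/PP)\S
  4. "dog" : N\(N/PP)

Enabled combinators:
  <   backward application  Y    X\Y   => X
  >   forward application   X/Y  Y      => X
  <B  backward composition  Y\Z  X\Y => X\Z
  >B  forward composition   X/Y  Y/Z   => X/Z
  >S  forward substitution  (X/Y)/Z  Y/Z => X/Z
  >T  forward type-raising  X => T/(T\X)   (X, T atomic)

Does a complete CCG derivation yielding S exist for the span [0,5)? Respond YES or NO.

[0,5] S   >
  [0,1] "from" : S/N
  [1,5] N   <
    [1,3] S   >
      [1,2] "which" : S/PP
      [2,3] "with" : PP
    [3,5] N\S   <B
      [3,4] "park" : (N/PP)\S
      [4,5] "dog" : N\(N/PP)

YES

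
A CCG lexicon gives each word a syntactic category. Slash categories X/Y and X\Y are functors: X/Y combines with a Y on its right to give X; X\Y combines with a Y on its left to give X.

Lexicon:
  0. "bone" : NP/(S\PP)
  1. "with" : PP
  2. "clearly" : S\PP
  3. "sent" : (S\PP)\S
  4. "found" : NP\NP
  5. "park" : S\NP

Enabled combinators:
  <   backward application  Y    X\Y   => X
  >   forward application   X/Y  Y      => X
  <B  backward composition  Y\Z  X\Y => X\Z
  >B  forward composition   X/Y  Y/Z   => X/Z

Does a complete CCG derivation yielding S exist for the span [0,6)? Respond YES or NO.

YES

[0,6] S   <
  [0,4] NP   >
    [0,1] "bone" : NP/(S\PP)
    [1,4] S\PP   <
      [1,3] S   <
        [1,2] "with" : PP
        [2,3] "clearly" : S\PP
      [3,4] "sent" : (S\PP)\S
  [4,6] S\NP   <B
    [4,5] "found" : NP\NP
    [5,6] "park" : S\NP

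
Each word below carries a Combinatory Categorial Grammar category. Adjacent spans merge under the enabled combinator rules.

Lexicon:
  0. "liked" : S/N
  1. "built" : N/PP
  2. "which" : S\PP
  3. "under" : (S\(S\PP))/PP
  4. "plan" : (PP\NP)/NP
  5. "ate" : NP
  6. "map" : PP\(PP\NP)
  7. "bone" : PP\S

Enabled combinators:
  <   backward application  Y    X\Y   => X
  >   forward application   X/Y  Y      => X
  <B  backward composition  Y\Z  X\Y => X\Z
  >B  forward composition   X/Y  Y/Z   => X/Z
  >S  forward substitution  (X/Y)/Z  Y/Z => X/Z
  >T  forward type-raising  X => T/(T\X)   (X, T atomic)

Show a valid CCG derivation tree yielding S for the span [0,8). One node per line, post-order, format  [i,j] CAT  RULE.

[0,1] S/N  lex  "liked"
[1,2] N/PP  lex  "built"
[0,2] S/PP  >B  k=1
[2,3] S\PP  lex  "which"
[3,4] (S\(S\PP))/PP  lex  "under"
[4,5] (PP\NP)/NP  lex  "plan"
[5,6] NP  lex  "ate"
[4,6] PP\NP  >  k=5
[6,7] PP\(PP\NP)  lex  "map"
[4,7] PP  <  k=6
[3,7] S\(S\PP)  >  k=4
[2,7] S  <  k=3
[7,8] PP\S  lex  "bone"
[2,8] PP  <  k=7
[0,8] S  >  k=2

[0,8] S   >
  [0,2] S/PP   >B
    [0,1] "liked" : S/N
    [1,2] "built" : N/PP
  [2,8] PP   <
    [2,7] S   <
      [2,3] "which" : S\PP
      [3,7] S\(S\PP)   >
        [3,4] "under" : (S\(S\PP))/PP
        [4,7] PP   <
          [4,6] PP\NP   >
            [4,5] "plan" : (PP\NP)/NP
            [5,6] "ate" : NP
          [6,7] "map" : PP\(PP\NP)
    [7,8] "bone" : PP\S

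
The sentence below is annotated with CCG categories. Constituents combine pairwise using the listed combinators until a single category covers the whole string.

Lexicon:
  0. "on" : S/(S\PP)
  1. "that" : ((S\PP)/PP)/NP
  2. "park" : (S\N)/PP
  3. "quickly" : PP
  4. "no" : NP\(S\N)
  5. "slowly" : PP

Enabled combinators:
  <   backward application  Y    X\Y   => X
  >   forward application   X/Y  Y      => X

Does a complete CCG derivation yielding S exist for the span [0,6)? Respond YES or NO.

YES

[0,6] S   >
  [0,1] "on" : S/(S\PP)
  [1,6] S\PP   >
    [1,5] (S\PP)/PP   >
      [1,2] "that" : ((S\PP)/PP)/NP
      [2,5] NP   <
        [2,4] S\N   >
          [2,3] "park" : (S\N)/PP
          [3,4] "quickly" : PP
        [4,5] "no" : NP\(S\N)
    [5,6] "slowly" : PP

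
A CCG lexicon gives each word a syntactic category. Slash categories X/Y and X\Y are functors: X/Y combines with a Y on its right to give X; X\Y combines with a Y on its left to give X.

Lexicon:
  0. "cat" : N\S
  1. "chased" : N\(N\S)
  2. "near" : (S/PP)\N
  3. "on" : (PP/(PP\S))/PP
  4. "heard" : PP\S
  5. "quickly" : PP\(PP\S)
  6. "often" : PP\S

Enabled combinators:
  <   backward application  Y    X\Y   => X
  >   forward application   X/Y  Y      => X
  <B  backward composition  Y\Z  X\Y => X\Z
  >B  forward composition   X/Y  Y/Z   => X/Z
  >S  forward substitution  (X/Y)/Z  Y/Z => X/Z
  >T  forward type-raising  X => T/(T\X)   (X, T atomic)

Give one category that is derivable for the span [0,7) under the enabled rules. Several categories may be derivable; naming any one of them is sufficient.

S

[0,7] S   >
  [0,3] S/PP   <
    [0,2] N   <
      [0,1] "cat" : N\S
      [1,2] "chased" : N\(N\S)
    [2,3] "near" : (S/PP)\N
  [3,7] PP   >
    [3,6] PP/(PP\S)   >
      [3,4] "on" : (PP/(PP\S))/PP
      [4,6] PP   <
        [4,5] "heard" : PP\S
        [5,6] "quickly" : PP\(PP\S)
    [6,7] "often" : PP\S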